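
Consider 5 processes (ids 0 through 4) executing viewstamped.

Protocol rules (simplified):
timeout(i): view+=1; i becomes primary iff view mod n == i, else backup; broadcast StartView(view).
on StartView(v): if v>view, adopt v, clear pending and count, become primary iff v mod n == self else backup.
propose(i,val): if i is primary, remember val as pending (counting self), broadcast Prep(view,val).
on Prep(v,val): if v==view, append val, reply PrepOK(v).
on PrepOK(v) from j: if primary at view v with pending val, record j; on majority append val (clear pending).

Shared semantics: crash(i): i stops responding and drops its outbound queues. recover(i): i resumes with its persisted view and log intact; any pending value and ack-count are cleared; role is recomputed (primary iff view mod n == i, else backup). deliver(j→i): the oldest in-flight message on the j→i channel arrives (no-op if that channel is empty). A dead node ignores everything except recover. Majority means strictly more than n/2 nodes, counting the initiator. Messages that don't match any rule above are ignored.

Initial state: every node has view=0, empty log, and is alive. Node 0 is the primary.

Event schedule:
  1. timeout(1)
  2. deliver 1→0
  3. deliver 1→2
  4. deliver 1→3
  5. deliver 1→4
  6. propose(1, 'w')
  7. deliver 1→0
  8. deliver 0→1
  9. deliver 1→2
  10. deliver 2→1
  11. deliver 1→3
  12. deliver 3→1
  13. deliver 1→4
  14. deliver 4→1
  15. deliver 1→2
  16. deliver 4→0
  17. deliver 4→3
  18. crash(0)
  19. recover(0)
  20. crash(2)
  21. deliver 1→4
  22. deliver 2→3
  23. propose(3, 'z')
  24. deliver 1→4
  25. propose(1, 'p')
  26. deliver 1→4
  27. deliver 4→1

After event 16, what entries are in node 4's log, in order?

w

[1] timeout(1) → N1(prim v1 [-])
[2] deliver 1→0 → N0(back v1 [-])
[3] deliver 1→2 → N2(back v1 [-])
[4] deliver 1→3 → N3(back v1 [-])
[5] deliver 1→4 → N4(back v1 [-])
[6] propose(1,'w') → ∅
[7] deliver 1→0 → N0(back v1 [w])
[8] deliver 0→1 → ∅
[9] deliver 1→2 → N2(back v1 [w])
[10] deliver 2→1 → N1(prim v1 [w])
[11] deliver 1→3 → N3(back v1 [w])
[12] deliver 3→1 → ∅
[13] deliver 1→4 → N4(back v1 [w])
[14] deliver 4→1 → ∅
[15] deliver 1→2 → ∅
[16] deliver 4→0 → ∅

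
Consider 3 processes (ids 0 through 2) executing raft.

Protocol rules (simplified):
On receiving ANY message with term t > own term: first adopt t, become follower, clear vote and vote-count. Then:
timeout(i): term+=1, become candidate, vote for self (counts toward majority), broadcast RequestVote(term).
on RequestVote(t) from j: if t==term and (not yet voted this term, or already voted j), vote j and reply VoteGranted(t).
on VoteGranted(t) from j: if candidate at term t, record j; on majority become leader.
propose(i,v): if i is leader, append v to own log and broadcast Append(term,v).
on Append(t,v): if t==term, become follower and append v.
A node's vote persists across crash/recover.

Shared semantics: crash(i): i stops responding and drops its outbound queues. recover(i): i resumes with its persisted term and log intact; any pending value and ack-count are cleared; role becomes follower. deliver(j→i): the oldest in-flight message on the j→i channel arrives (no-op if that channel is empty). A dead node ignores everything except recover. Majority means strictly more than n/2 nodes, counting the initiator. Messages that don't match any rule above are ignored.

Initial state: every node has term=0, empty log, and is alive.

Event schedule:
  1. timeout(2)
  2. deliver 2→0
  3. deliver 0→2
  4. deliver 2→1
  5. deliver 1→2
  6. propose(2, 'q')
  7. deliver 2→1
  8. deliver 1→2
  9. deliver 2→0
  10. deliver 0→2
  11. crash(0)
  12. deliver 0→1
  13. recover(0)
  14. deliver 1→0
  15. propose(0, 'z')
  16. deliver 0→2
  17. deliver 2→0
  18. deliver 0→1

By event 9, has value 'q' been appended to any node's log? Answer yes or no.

after 1 — timeout(2): n2:cand/t1/[-]
after 2 — deliver 2→0: n0:foll/t1/[-]
after 3 — deliver 0→2: n2:lead/t1/[-]
after 4 — deliver 2→1: n1:foll/t1/[-]
after 5 — deliver 1→2: ·
after 6 — propose(2,'q'): n2:lead/t1/[q]
after 7 — deliver 2→1: n1:foll/t1/[q]
after 8 — deliver 1→2: ·
after 9 — deliver 2→0: n0:foll/t1/[q]

yes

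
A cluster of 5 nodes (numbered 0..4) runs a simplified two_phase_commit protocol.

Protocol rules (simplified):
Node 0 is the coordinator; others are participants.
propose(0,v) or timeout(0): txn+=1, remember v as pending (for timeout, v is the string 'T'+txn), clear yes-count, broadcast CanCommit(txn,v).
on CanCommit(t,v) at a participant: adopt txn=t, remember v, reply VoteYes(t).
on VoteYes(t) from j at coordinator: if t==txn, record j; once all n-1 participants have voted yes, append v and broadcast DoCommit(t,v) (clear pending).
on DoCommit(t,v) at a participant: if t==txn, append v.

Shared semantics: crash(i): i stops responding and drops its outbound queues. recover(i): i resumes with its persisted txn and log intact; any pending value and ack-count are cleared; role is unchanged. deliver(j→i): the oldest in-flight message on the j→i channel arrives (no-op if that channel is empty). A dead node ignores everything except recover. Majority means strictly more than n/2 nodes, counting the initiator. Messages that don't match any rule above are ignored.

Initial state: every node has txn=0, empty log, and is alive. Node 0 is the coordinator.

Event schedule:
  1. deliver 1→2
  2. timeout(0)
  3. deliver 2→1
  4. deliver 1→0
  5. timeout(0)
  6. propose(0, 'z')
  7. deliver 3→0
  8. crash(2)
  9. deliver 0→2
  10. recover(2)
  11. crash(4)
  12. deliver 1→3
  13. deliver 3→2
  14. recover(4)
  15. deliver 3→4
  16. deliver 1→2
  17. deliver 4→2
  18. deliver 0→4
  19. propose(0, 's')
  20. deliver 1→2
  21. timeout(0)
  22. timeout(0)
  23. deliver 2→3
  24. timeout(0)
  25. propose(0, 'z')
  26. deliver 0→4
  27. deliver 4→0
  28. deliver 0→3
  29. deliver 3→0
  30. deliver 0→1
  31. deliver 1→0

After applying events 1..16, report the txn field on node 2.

1. deliver 1→2:  nop
2. timeout(0):  <0:coor t1 ->
3. deliver 2→1:  nop
4. deliver 1→0:  nop
5. timeout(0):  <0:coor t2 ->
6. propose(0,'z'):  <0:coor t3 ->
7. deliver 3→0:  nop
8. crash(2):  <2:✗part t0 ->
9. deliver 0→2:  nop
10. recover(2):  <2:part t0 ->
11. crash(4):  <4:✗part t0 ->
12. deliver 1→3:  nop
13. deliver 3→2:  nop
14. recover(4):  <4:part t0 ->
15. deliver 3→4:  nop
16. deliver 1→2:  nop

0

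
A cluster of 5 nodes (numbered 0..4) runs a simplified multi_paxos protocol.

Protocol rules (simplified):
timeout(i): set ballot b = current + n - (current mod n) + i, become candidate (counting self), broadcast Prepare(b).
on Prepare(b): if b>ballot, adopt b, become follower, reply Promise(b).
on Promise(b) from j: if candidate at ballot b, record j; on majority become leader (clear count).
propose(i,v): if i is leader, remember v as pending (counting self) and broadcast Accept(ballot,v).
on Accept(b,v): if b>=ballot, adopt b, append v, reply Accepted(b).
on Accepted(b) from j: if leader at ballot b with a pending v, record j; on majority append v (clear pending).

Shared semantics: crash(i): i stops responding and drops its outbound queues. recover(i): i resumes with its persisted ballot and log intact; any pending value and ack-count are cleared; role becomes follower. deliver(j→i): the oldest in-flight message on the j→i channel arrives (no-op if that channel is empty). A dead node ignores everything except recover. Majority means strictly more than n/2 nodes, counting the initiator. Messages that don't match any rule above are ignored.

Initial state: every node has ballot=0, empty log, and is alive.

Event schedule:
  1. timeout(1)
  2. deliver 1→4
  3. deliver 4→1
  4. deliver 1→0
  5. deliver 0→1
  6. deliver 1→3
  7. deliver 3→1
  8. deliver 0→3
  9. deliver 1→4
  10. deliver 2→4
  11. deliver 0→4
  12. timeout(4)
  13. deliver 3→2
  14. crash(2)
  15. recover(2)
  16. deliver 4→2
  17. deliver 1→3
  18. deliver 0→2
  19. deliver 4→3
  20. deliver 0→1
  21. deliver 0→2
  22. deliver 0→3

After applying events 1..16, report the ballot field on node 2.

after 1 — timeout(1): n1:cand/b6/[-]
after 2 — deliver 1→4: n4:foll/b6/[-]
after 3 — deliver 4→1: ·
after 4 — deliver 1→0: n0:foll/b6/[-]
after 5 — deliver 0→1: n1:lead/b6/[-]
after 6 — deliver 1→3: n3:foll/b6/[-]
after 7 — deliver 3→1: ·
after 8 — deliver 0→3: ·
after 9 — deliver 1→4: ·
after 10 — deliver 2→4: ·
after 11 — deliver 0→4: ·
after 12 — timeout(4): n4:cand/b14/[-]
after 13 — deliver 3→2: ·
after 14 — crash(2): n2:✗foll/b0/[-]
after 15 — recover(2): n2:foll/b0/[-]
after 16 — deliver 4→2: n2:foll/b14/[-]

14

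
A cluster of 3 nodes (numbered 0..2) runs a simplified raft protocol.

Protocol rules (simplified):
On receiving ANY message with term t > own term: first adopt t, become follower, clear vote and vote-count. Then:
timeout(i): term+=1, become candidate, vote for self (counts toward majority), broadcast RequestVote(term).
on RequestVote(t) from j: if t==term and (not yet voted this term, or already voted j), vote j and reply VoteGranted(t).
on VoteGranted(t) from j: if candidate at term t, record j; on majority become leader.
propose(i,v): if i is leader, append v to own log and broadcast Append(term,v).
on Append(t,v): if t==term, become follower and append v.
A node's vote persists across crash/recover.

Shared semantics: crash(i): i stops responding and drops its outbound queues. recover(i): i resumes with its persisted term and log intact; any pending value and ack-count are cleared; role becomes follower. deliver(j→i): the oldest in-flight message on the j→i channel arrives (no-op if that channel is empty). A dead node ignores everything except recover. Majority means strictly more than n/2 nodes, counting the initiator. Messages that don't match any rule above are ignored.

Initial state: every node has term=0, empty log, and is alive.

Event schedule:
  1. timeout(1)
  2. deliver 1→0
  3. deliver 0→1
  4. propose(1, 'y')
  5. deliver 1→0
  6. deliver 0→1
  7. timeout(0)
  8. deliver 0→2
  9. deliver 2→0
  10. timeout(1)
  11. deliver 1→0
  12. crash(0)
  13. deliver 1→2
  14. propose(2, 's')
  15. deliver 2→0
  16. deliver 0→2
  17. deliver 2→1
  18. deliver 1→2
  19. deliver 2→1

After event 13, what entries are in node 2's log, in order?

empty

1. timeout(1):  <1:cand t1 ->
2. deliver 1→0:  <0:foll t1 ->
3. deliver 0→1:  <1:lead t1 ->
4. propose(1,'y'):  <1:lead t1 y>
5. deliver 1→0:  <0:foll t1 y>
6. deliver 0→1:  nop
7. timeout(0):  <0:cand t2 y>
8. deliver 0→2:  <2:foll t2 ->
9. deliver 2→0:  <0:lead t2 y>
10. timeout(1):  <1:cand t2 y>
11. deliver 1→0:  nop
12. crash(0):  <0:✗lead t2 y>
13. deliver 1→2:  nop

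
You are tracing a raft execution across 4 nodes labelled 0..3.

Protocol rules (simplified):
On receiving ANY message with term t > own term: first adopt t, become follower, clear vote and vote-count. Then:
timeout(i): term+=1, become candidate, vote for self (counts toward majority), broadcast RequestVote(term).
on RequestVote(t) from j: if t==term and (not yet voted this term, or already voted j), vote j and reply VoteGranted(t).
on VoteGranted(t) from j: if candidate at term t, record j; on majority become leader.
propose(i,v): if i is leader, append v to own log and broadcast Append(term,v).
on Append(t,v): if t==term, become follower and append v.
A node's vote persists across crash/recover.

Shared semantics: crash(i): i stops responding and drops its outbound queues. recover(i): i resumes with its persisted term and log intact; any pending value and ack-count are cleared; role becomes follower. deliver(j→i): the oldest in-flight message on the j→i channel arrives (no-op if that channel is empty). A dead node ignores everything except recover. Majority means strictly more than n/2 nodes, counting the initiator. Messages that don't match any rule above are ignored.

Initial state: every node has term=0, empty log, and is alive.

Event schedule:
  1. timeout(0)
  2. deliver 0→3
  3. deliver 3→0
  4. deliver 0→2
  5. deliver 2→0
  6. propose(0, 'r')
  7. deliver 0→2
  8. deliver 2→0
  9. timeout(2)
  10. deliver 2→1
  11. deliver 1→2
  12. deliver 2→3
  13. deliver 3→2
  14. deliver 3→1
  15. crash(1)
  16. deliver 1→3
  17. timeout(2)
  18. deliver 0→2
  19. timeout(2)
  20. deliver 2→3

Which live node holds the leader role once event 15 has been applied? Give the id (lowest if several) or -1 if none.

0

after 1 — timeout(0): n0:cand/t1/[-]
after 2 — deliver 0→3: n3:foll/t1/[-]
after 3 — deliver 3→0: ·
after 4 — deliver 0→2: n2:foll/t1/[-]
after 5 — deliver 2→0: n0:lead/t1/[-]
after 6 — propose(0,'r'): n0:lead/t1/[r]
after 7 — deliver 0→2: n2:foll/t1/[r]
after 8 — deliver 2→0: ·
after 9 — timeout(2): n2:cand/t2/[r]
after 10 — deliver 2→1: n1:foll/t2/[-]
after 11 — deliver 1→2: ·
after 12 — deliver 2→3: n3:foll/t2/[-]
after 13 — deliver 3→2: n2:lead/t2/[r]
after 14 — deliver 3→1: ·
after 15 — crash(1): n1:✗foll/t2/[-]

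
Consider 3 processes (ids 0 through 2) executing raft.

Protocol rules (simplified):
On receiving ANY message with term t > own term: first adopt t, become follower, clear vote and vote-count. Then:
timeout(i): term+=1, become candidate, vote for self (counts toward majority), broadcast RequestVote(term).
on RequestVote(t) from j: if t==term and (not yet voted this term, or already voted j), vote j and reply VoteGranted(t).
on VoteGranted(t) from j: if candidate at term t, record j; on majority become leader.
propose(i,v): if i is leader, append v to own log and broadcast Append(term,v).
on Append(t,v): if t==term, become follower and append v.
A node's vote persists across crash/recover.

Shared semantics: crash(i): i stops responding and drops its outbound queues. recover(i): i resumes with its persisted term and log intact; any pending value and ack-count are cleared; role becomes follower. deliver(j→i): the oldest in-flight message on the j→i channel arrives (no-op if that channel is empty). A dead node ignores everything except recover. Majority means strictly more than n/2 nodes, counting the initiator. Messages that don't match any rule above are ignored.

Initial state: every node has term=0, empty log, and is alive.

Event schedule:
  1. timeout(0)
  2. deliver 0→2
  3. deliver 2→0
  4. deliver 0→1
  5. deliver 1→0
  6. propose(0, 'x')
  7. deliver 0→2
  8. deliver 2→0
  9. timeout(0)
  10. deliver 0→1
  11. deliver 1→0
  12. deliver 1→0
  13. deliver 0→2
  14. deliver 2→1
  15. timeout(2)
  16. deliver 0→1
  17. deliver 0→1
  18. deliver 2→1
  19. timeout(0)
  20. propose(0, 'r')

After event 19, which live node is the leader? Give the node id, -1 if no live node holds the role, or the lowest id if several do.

-1

e1 timeout(0): 0[cand,t=1,-]
e2 deliver 0→2: 2[foll,t=1,-]
e3 deliver 2→0: 0[lead,t=1,-]
e4 deliver 0→1: 1[foll,t=1,-]
e5 deliver 1→0: ·
e6 propose(0,'x'): 0[lead,t=1,x]
e7 deliver 0→2: 2[foll,t=1,x]
e8 deliver 2→0: ·
e9 timeout(0): 0[cand,t=2,x]
e10 deliver 0→1: 1[foll,t=1,x]
e11 deliver 1→0: ·
e12 deliver 1→0: ·
e13 deliver 0→2: 2[foll,t=2,x]
e14 deliver 2→1: ·
e15 timeout(2): 2[cand,t=3,x]
e16 deliver 0→1: 1[foll,t=2,x]
e17 deliver 0→1: ·
e18 deliver 2→1: 1[foll,t=3,x]
e19 timeout(0): 0[cand,t=3,x]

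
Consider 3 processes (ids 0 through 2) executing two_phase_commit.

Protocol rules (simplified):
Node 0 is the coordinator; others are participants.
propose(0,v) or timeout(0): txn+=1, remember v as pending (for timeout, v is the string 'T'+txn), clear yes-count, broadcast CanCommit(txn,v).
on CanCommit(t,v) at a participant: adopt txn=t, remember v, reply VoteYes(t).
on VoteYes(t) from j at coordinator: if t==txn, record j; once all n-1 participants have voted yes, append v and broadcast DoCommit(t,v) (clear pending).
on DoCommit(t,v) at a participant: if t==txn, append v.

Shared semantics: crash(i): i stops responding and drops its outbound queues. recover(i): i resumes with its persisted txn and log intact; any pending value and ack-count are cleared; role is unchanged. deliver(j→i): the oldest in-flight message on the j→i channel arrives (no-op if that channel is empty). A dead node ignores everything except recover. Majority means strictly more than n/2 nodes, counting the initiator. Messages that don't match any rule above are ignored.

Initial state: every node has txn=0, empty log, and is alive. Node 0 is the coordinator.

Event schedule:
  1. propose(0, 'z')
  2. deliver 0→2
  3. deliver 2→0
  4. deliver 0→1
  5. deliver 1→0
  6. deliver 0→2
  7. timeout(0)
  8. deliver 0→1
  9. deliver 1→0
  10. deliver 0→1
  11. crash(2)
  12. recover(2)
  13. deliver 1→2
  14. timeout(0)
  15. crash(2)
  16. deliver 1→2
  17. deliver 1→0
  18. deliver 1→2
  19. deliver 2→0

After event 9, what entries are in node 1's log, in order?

e1 propose(0,'z'): 0[coor,t=1,-]
e2 deliver 0→2: 2[part,t=1,-]
e3 deliver 2→0: ·
e4 deliver 0→1: 1[part,t=1,-]
e5 deliver 1→0: 0[coor,t=1,z]
e6 deliver 0→2: 2[part,t=1,z]
e7 timeout(0): 0[coor,t=2,z]
e8 deliver 0→1: 1[part,t=1,z]
e9 deliver 1→0: ·

z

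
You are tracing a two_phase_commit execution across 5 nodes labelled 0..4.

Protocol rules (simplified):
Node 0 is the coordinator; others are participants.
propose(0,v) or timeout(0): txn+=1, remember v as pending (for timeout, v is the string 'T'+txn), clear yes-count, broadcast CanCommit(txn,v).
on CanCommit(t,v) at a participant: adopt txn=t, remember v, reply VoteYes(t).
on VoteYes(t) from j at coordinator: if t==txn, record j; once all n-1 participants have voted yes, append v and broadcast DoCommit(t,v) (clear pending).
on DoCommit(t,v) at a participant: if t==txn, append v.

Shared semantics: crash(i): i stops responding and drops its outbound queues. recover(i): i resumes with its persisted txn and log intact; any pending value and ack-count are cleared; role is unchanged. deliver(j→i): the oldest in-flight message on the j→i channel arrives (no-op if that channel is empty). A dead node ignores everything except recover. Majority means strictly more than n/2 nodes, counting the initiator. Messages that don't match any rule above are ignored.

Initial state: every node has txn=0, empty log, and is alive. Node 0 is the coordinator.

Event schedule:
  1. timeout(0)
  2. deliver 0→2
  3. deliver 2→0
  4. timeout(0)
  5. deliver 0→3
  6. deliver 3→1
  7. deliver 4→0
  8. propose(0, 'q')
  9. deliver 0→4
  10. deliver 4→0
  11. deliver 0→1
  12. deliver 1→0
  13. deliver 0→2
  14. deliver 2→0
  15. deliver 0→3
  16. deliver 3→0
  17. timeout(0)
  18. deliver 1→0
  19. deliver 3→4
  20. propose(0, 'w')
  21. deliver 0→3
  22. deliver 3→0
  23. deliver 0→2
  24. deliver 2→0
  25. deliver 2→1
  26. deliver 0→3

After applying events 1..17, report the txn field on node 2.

2

e1 timeout(0): 0[coor,t=1,-]
e2 deliver 0→2: 2[part,t=1,-]
e3 deliver 2→0: ·
e4 timeout(0): 0[coor,t=2,-]
e5 deliver 0→3: 3[part,t=1,-]
e6 deliver 3→1: ·
e7 deliver 4→0: ·
e8 propose(0,'q'): 0[coor,t=3,-]
e9 deliver 0→4: 4[part,t=1,-]
e10 deliver 4→0: ·
e11 deliver 0→1: 1[part,t=1,-]
e12 deliver 1→0: ·
e13 deliver 0→2: 2[part,t=2,-]
e14 deliver 2→0: ·
e15 deliver 0→3: 3[part,t=2,-]
e16 deliver 3→0: ·
e17 timeout(0): 0[coor,t=4,-]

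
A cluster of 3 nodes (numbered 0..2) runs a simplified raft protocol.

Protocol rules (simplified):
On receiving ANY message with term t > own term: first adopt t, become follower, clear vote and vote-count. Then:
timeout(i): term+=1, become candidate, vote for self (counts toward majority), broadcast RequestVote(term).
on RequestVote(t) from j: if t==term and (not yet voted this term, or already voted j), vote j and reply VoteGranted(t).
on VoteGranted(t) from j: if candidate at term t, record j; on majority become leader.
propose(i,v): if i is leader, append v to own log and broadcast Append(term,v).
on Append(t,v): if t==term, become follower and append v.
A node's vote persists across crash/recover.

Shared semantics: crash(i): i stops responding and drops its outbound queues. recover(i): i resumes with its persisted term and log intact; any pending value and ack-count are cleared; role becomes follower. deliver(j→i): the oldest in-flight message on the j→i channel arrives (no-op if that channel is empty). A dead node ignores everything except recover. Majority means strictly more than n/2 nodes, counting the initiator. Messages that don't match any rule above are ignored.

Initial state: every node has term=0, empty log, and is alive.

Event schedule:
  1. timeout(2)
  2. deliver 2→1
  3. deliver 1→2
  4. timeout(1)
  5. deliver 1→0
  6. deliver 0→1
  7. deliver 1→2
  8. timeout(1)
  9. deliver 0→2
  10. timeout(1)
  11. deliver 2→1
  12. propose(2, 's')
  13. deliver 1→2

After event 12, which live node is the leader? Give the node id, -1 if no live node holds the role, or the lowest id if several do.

[1] timeout(2) → N2(cand t1 [-])
[2] deliver 2→1 → N1(foll t1 [-])
[3] deliver 1→2 → N2(lead t1 [-])
[4] timeout(1) → N1(cand t2 [-])
[5] deliver 1→0 → N0(foll t2 [-])
[6] deliver 0→1 → N1(lead t2 [-])
[7] deliver 1→2 → N2(foll t2 [-])
[8] timeout(1) → N1(cand t3 [-])
[9] deliver 0→2 → ∅
[10] timeout(1) → N1(cand t4 [-])
[11] deliver 2→1 → ∅
[12] propose(2,'s') → ∅

-1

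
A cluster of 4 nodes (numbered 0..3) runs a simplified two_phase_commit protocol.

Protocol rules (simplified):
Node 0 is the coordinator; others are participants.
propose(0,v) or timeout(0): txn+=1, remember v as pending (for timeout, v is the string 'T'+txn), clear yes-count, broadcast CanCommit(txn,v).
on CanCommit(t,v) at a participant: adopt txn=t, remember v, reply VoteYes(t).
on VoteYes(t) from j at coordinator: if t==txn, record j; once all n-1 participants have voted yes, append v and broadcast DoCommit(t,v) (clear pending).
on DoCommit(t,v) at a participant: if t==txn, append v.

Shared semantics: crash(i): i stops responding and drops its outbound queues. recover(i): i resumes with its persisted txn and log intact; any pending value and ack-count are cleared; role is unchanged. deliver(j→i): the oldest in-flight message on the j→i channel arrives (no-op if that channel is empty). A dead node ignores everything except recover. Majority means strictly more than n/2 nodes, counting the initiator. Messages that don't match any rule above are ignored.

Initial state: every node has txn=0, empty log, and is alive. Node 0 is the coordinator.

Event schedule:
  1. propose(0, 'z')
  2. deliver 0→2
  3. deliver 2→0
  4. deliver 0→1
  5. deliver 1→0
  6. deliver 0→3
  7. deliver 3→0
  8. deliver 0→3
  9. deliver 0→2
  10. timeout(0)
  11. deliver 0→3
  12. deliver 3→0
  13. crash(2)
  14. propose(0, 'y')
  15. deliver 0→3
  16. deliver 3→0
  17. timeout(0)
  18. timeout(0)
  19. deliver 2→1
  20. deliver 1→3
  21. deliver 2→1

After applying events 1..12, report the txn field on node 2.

1

[1] propose(0,'z') → N0(coor t1 [-])
[2] deliver 0→2 → N2(part t1 [-])
[3] deliver 2→0 → ∅
[4] deliver 0→1 → N1(part t1 [-])
[5] deliver 1→0 → ∅
[6] deliver 0→3 → N3(part t1 [-])
[7] deliver 3→0 → N0(coor t1 [z])
[8] deliver 0→3 → N3(part t1 [z])
[9] deliver 0→2 → N2(part t1 [z])
[10] timeout(0) → N0(coor t2 [z])
[11] deliver 0→3 → N3(part t2 [z])
[12] deliver 3→0 → ∅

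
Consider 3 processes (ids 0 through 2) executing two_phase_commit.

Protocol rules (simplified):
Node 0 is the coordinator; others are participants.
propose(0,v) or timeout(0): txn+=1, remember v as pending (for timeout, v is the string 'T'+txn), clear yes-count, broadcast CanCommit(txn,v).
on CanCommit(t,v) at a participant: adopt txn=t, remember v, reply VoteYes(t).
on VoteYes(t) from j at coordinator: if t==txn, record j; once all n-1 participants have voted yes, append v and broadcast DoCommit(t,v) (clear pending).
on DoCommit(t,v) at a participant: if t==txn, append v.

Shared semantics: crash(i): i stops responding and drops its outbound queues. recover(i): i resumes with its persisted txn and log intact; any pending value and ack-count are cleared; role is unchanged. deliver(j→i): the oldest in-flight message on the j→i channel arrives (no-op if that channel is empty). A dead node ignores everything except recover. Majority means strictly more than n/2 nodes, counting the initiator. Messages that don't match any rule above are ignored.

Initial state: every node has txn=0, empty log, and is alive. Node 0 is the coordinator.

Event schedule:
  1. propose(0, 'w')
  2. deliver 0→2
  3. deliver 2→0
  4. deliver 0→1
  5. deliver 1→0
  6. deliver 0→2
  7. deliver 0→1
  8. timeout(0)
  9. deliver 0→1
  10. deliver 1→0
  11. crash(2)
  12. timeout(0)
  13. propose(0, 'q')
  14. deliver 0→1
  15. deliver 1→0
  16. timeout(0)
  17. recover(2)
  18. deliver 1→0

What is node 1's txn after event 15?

3

step 1 propose(0,'w'): 0={coor,t=1,log=-}
step 2 deliver 0→2: 2={part,t=1,log=-}
step 3 deliver 2→0: —
step 4 deliver 0→1: 1={part,t=1,log=-}
step 5 deliver 1→0: 0={coor,t=1,log=w}
step 6 deliver 0→2: 2={part,t=1,log=w}
step 7 deliver 0→1: 1={part,t=1,log=w}
step 8 timeout(0): 0={coor,t=2,log=w}
step 9 deliver 0→1: 1={part,t=2,log=w}
step 10 deliver 1→0: —
step 11 crash(2): 2={✗part,t=1,log=w}
step 12 timeout(0): 0={coor,t=3,log=w}
step 13 propose(0,'q'): 0={coor,t=4,log=w}
step 14 deliver 0→1: 1={part,t=3,log=w}
step 15 deliver 1→0: —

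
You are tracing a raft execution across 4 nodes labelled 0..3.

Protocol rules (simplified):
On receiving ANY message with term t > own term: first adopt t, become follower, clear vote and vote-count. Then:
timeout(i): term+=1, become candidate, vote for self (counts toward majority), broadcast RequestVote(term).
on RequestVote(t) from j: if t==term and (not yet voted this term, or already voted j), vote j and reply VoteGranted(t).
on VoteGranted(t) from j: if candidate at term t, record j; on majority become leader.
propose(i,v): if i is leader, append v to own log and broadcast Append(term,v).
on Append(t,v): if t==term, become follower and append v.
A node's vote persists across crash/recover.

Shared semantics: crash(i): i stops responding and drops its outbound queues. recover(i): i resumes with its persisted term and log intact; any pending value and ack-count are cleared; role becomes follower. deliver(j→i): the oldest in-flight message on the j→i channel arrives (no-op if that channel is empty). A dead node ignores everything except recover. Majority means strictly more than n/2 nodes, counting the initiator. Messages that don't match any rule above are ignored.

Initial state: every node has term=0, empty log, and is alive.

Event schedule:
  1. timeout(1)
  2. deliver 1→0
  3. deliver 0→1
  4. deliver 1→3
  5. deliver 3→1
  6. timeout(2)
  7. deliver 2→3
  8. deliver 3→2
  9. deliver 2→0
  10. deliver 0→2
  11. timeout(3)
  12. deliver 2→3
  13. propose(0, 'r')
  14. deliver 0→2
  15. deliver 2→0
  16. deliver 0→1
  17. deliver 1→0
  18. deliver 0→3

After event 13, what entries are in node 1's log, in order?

step 1 timeout(1): 1={cand,t=1,log=-}
step 2 deliver 1→0: 0={foll,t=1,log=-}
step 3 deliver 0→1: —
step 4 deliver 1→3: 3={foll,t=1,log=-}
step 5 deliver 3→1: 1={lead,t=1,log=-}
step 6 timeout(2): 2={cand,t=1,log=-}
step 7 deliver 2→3: —
step 8 deliver 3→2: —
step 9 deliver 2→0: —
step 10 deliver 0→2: —
step 11 timeout(3): 3={cand,t=2,log=-}
step 12 deliver 2→3: —
step 13 propose(0,'r'): —

empty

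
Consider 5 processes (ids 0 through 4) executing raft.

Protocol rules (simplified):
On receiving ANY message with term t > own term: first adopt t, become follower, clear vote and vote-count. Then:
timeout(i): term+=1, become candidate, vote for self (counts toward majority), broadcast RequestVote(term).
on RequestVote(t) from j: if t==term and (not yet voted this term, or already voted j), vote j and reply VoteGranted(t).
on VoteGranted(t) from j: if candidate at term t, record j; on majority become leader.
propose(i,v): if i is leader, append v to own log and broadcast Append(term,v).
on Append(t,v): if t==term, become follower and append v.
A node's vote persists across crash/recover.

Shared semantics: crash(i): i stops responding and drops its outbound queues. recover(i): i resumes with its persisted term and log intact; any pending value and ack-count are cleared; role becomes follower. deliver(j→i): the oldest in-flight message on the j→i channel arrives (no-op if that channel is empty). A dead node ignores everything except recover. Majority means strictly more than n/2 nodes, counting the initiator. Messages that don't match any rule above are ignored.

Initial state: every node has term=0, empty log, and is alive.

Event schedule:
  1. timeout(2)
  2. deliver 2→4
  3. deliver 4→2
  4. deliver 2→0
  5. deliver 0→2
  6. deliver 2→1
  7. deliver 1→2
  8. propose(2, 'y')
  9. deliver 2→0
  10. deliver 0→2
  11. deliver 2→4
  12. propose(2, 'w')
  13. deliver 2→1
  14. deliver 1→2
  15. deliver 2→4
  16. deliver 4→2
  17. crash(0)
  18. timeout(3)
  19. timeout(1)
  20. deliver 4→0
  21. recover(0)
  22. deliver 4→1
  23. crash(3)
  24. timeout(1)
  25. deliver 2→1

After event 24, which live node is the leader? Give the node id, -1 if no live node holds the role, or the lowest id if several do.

2

1. timeout(2):  <2:cand t1 ->
2. deliver 2→4:  <4:foll t1 ->
3. deliver 4→2:  nop
4. deliver 2→0:  <0:foll t1 ->
5. deliver 0→2:  <2:lead t1 ->
6. deliver 2→1:  <1:foll t1 ->
7. deliver 1→2:  nop
8. propose(2,'y'):  <2:lead t1 y>
9. deliver 2→0:  <0:foll t1 y>
10. deliver 0→2:  nop
11. deliver 2→4:  <4:foll t1 y>
12. propose(2,'w'):  <2:lead t1 y,w>
13. deliver 2→1:  <1:foll t1 y>
14. deliver 1→2:  nop
15. deliver 2→4:  <4:foll t1 y,w>
16. deliver 4→2:  nop
17. crash(0):  <0:✗foll t1 y>
18. timeout(3):  <3:cand t1 ->
19. timeout(1):  <1:cand t2 y>
20. deliver 4→0:  nop
21. recover(0):  <0:foll t1 y>
22. deliver 4→1:  nop
23. crash(3):  <3:✗cand t1 ->
24. timeout(1):  <1:cand t3 y>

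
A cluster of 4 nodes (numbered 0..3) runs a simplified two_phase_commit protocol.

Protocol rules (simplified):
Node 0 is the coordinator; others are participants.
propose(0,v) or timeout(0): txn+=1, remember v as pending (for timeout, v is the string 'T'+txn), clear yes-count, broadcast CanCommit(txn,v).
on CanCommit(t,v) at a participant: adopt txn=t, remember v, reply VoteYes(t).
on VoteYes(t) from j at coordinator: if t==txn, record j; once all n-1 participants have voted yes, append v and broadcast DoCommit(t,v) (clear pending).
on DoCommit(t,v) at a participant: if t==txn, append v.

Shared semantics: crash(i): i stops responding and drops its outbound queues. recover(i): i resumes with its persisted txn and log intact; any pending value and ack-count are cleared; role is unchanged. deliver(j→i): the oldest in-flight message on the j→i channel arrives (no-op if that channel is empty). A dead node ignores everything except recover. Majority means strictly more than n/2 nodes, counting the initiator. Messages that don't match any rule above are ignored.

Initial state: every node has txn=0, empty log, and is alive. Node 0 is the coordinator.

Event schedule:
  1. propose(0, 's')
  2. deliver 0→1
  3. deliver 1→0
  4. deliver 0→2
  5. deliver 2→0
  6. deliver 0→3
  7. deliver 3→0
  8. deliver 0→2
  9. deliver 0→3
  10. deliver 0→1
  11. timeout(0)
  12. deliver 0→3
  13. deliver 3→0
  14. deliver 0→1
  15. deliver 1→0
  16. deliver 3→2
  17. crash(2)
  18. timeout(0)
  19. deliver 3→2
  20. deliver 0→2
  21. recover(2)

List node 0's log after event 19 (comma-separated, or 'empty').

e1 propose(0,'s'): 0[coor,t=1,-]
e2 deliver 0→1: 1[part,t=1,-]
e3 deliver 1→0: ·
e4 deliver 0→2: 2[part,t=1,-]
e5 deliver 2→0: ·
e6 deliver 0→3: 3[part,t=1,-]
e7 deliver 3→0: 0[coor,t=1,s]
e8 deliver 0→2: 2[part,t=1,s]
e9 deliver 0→3: 3[part,t=1,s]
e10 deliver 0→1: 1[part,t=1,s]
e11 timeout(0): 0[coor,t=2,s]
e12 deliver 0→3: 3[part,t=2,s]
e13 deliver 3→0: ·
e14 deliver 0→1: 1[part,t=2,s]
e15 deliver 1→0: ·
e16 deliver 3→2: ·
e17 crash(2): 2[✗part,t=1,s]
e18 timeout(0): 0[coor,t=3,s]
e19 deliver 3→2: ·

s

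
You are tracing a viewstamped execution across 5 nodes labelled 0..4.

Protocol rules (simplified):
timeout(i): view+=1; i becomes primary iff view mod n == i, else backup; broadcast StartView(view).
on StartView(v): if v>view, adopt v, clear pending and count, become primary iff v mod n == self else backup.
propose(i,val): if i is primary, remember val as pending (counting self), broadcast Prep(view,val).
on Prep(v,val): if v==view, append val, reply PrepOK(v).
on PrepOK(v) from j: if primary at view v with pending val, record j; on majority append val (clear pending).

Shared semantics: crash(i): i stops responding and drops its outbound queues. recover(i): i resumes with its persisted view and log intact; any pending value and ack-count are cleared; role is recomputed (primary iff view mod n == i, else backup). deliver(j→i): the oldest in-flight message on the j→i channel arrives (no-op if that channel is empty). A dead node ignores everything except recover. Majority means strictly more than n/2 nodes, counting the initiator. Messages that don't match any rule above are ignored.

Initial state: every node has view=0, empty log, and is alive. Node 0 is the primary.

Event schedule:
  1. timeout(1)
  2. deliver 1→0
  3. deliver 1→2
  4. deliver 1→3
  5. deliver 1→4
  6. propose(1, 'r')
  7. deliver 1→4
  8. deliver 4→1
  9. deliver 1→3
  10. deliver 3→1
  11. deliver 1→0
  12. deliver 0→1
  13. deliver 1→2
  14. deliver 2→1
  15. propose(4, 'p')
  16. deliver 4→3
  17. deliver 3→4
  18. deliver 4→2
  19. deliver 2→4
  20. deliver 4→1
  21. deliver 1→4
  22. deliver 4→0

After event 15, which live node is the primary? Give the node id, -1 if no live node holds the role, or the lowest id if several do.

1

e1 timeout(1): 1[prim,v=1,-]
e2 deliver 1→0: 0[back,v=1,-]
e3 deliver 1→2: 2[back,v=1,-]
e4 deliver 1→3: 3[back,v=1,-]
e5 deliver 1→4: 4[back,v=1,-]
e6 propose(1,'r'): ·
e7 deliver 1→4: 4[back,v=1,r]
e8 deliver 4→1: ·
e9 deliver 1→3: 3[back,v=1,r]
e10 deliver 3→1: 1[prim,v=1,r]
e11 deliver 1→0: 0[back,v=1,r]
e12 deliver 0→1: ·
e13 deliver 1→2: 2[back,v=1,r]
e14 deliver 2→1: ·
e15 propose(4,'p'): ·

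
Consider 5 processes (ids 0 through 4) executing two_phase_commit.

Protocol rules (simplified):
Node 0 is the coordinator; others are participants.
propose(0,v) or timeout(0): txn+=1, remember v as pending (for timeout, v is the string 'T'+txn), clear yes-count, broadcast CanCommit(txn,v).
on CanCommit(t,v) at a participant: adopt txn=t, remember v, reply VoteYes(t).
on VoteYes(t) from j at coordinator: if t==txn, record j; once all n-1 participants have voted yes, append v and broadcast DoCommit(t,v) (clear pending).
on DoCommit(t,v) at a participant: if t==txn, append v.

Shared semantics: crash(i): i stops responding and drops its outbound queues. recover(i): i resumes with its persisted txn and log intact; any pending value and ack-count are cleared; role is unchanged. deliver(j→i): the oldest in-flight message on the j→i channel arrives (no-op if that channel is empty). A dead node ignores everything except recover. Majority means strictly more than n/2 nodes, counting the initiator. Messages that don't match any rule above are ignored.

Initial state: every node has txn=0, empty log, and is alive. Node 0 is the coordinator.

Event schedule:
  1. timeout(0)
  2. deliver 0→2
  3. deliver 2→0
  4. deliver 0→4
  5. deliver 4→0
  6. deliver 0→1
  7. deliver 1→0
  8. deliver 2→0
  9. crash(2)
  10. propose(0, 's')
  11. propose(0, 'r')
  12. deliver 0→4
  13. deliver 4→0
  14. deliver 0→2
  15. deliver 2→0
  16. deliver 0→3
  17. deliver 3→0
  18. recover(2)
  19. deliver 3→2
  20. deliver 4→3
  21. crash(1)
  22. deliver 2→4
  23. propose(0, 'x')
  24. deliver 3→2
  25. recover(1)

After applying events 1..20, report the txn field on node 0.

step 1 timeout(0): 0={coor,t=1,log=-}
step 2 deliver 0→2: 2={part,t=1,log=-}
step 3 deliver 2→0: —
step 4 deliver 0→4: 4={part,t=1,log=-}
step 5 deliver 4→0: —
step 6 deliver 0→1: 1={part,t=1,log=-}
step 7 deliver 1→0: —
step 8 deliver 2→0: —
step 9 crash(2): 2={✗part,t=1,log=-}
step 10 propose(0,'s'): 0={coor,t=2,log=-}
step 11 propose(0,'r'): 0={coor,t=3,log=-}
step 12 deliver 0→4: 4={part,t=2,log=-}
step 13 deliver 4→0: —
step 14 deliver 0→2: —
step 15 deliver 2→0: —
step 16 deliver 0→3: 3={part,t=1,log=-}
step 17 deliver 3→0: —
step 18 recover(2): 2={part,t=1,log=-}
step 19 deliver 3→2: —
step 20 deliver 4→3: —

3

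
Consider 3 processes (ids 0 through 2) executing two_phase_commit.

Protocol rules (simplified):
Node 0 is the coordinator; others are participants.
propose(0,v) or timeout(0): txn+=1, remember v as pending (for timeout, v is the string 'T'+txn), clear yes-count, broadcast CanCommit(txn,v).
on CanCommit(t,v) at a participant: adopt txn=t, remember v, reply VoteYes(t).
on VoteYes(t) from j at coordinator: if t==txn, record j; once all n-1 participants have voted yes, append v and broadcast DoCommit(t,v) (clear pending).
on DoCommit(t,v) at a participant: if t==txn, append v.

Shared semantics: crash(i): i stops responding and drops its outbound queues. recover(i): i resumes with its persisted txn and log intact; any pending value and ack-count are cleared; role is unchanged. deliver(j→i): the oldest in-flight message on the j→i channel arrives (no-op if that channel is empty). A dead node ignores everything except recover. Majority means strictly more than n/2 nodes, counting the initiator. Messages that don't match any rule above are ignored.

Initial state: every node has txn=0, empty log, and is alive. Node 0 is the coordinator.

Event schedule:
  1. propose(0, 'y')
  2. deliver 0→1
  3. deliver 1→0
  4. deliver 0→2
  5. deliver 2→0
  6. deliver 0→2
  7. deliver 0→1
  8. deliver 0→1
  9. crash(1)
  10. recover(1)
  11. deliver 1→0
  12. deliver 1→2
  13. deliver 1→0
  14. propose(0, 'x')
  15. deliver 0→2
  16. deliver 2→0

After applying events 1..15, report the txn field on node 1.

1

after 1 — propose(0,'y'): n0:coor/t1/[-]
after 2 — deliver 0→1: n1:part/t1/[-]
after 3 — deliver 1→0: ·
after 4 — deliver 0→2: n2:part/t1/[-]
after 5 — deliver 2→0: n0:coor/t1/[y]
after 6 — deliver 0→2: n2:part/t1/[y]
after 7 — deliver 0→1: n1:part/t1/[y]
after 8 — deliver 0→1: ·
after 9 — crash(1): n1:✗part/t1/[y]
after 10 — recover(1): n1:part/t1/[y]
after 11 — deliver 1→0: ·
after 12 — deliver 1→2: ·
after 13 — deliver 1→0: ·
after 14 — propose(0,'x'): n0:coor/t2/[y]
after 15 — deliver 0→2: n2:part/t2/[y]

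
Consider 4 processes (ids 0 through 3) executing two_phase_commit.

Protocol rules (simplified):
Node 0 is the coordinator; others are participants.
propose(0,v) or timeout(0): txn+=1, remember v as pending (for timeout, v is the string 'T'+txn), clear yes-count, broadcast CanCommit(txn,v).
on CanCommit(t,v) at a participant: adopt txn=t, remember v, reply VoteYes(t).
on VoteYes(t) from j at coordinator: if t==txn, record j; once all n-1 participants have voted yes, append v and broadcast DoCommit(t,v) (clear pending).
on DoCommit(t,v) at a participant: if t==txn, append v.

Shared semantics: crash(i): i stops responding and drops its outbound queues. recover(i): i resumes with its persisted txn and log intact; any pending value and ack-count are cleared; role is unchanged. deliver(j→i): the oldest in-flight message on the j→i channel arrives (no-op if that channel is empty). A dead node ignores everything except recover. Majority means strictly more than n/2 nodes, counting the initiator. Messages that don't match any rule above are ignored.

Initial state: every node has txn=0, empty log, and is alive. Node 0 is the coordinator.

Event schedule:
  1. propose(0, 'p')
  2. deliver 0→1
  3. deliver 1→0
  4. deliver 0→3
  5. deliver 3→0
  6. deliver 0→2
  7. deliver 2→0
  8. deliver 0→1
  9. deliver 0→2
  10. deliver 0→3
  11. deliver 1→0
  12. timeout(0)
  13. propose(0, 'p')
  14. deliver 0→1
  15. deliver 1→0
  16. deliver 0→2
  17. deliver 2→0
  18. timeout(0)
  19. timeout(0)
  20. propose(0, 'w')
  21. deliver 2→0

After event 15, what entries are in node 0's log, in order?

p

after 1 — propose(0,'p'): n0:coor/t1/[-]
after 2 — deliver 0→1: n1:part/t1/[-]
after 3 — deliver 1→0: ·
after 4 — deliver 0→3: n3:part/t1/[-]
after 5 — deliver 3→0: ·
after 6 — deliver 0→2: n2:part/t1/[-]
after 7 — deliver 2→0: n0:coor/t1/[p]
after 8 — deliver 0→1: n1:part/t1/[p]
after 9 — deliver 0→2: n2:part/t1/[p]
after 10 — deliver 0→3: n3:part/t1/[p]
after 11 — deliver 1→0: ·
after 12 — timeout(0): n0:coor/t2/[p]
after 13 — propose(0,'p'): n0:coor/t3/[p]
after 14 — deliver 0→1: n1:part/t2/[p]
after 15 — deliver 1→0: ·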